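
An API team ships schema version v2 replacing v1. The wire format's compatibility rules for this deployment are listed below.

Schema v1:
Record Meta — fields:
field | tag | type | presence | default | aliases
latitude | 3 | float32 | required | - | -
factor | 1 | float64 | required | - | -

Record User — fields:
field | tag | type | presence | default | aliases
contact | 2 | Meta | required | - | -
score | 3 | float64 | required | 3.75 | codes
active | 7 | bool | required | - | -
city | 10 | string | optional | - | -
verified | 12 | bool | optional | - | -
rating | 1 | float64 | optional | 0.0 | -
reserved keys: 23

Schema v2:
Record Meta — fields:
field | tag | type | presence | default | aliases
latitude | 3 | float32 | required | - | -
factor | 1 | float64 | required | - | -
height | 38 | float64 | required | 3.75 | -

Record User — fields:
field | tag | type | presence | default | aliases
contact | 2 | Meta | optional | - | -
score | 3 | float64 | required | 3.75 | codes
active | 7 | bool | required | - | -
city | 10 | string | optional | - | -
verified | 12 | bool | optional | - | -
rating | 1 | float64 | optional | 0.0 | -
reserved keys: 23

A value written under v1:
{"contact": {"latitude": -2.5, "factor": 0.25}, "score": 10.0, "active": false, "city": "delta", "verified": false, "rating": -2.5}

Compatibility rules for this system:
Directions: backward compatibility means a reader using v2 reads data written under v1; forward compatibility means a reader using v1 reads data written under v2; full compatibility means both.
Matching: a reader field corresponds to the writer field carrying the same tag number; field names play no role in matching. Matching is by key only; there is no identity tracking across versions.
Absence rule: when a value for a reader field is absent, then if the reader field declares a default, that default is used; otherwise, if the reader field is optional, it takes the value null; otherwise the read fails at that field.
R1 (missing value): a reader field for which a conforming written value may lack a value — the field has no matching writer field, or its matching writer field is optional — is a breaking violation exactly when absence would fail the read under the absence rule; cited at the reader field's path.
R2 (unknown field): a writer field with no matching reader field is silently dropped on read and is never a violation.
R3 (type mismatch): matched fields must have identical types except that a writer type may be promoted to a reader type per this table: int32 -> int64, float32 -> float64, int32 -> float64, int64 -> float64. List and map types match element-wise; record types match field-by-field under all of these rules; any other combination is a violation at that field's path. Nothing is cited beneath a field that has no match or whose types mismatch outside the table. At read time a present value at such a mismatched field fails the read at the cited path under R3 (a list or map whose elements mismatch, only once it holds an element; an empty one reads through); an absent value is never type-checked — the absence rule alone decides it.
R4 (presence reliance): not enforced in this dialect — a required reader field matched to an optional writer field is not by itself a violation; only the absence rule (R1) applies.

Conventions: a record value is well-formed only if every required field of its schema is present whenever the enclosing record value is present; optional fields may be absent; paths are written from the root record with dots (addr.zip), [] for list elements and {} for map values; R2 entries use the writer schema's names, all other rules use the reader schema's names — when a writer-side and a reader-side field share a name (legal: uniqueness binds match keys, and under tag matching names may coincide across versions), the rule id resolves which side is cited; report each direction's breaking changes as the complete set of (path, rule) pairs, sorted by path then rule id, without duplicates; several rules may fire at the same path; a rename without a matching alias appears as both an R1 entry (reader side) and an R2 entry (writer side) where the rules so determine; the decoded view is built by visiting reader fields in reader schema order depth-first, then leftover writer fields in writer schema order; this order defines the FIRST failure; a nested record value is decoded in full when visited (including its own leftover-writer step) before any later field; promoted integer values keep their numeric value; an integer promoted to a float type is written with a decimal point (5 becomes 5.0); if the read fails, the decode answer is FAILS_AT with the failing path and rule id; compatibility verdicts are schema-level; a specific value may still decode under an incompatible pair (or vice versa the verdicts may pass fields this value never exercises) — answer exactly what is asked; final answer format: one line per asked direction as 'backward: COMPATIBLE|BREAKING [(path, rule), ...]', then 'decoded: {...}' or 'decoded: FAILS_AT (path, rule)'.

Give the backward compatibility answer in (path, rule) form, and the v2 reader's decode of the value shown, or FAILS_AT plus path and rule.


arrows below run writer -> reader for User
checking backward for User: reader v2 against writer v1:
  contact: Meta -> Meta, writer required; from contact
  score: float64 -> float64, writer required; from score
  active: bool -> bool, writer required; from active
  city: string -> string, writer optional; from city
  verified: bool -> bool, writer optional; from verified
  rating: float64 -> float64, writer optional; from rating
  contact.latitude: float32 -> float32, writer required; from contact.latitude
  contact.factor: float64 -> float64, writer required; from contact.factor
  contact.height: no writer-side match
  => backward verdict for User: COMPATIBLE, no violations
decoding the User value with the v2 reader:
  contact.latitude := -2.5
  contact.factor := 0.25
  contact.height := 3.75 (absent -> default)
  score := 10.0
  active := false
  city := "delta"
  verified := false
  rating := -2.5
  => decoded: {"contact": {"latitude": -2.5, "factor": 0.25, "height": 3.75}, "score": 10.0, "active": false, "city": "delta", "verified": false, "rating": -2.5}
ruling out the remaining User differences:
  field contact in record User: required changed to optional -> its effect on User is confined to the forward direction, not asked

backward: COMPATIBLE []; decoded: {"contact": {"latitude": -2.5, "factor": 0.25, "height": 3.75}, "score": 10.0, "active": false, "city": "delta", "verified": false, "rating": -2.5}


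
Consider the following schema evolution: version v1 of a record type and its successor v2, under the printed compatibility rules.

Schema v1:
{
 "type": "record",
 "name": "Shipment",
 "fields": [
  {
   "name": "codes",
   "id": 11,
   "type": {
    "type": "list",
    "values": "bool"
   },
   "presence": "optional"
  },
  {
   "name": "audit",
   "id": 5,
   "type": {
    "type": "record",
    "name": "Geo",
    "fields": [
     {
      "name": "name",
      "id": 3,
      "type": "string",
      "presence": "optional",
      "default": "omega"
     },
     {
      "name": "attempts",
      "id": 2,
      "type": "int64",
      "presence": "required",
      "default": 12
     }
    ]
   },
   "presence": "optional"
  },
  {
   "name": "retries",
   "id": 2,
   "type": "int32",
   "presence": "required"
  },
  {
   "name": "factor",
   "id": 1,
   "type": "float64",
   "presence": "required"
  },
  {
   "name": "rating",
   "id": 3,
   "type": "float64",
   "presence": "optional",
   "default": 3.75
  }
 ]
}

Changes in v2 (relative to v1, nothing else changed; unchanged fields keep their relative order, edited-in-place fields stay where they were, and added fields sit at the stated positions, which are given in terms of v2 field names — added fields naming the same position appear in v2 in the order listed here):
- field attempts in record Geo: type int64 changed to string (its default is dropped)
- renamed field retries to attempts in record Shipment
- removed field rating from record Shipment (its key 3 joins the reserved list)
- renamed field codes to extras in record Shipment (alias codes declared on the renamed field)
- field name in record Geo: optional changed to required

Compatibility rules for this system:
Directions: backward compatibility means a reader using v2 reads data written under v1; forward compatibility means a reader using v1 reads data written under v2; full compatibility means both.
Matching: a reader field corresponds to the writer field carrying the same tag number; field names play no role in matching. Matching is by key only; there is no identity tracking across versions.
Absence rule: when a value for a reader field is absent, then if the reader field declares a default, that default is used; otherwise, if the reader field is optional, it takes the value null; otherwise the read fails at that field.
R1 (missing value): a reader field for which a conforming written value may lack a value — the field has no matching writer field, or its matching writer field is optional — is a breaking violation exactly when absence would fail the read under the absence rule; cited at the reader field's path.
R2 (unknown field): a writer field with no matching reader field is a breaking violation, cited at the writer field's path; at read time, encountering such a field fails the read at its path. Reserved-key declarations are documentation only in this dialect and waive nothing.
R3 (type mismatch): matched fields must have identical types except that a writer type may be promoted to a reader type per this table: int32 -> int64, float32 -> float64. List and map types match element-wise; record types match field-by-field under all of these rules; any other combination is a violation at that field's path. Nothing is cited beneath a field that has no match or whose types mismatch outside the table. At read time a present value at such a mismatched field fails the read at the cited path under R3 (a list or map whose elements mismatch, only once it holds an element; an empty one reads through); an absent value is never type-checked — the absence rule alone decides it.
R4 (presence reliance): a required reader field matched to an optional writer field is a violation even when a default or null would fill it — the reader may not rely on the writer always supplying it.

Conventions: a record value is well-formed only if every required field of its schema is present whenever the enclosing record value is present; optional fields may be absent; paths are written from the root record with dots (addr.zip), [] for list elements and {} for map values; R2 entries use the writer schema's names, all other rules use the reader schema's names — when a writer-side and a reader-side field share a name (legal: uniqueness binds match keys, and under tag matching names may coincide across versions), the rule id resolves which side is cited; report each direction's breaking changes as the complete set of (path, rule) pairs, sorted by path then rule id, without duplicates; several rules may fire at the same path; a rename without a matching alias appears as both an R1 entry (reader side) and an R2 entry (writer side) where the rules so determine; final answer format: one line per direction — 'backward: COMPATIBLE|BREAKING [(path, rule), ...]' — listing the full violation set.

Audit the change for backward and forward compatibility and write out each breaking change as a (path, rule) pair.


backward: BREAKING [(audit.attempts, R3), (audit.name, R4), (rating, R2)]; forward: BREAKING [(audit.attempts, R3)]

the writer's type comes first in each Shipment pair
backward for Shipment (reader v2, writer v1):
  extras <- codes (list<bool> -> list<bool>, writer optional)
  audit <- audit (Geo -> Geo, writer optional)
  attempts <- retries (int32 -> int32, writer required)
  factor <- factor (float64 -> float64, writer required)
  writer rating: unknown to reader
  audit.name <- audit.name (string -> string, writer optional)
  audit.attempts <- audit.attempts (int64 -> string, writer required)
  rule R3 violated at audit.attempts
  rule R4 violated at audit.name
  rule R2 violated at rating
  backward on Shipment therefore BREAKING (3)
forward for Shipment (reader v1, writer v2):
  codes <- extras (list<bool> -> list<bool>, writer optional)
  audit <- audit (Geo -> Geo, writer optional)
  retries <- attempts (int32 -> int32, writer required)
  factor <- factor (float64 -> float64, writer required)
  rating has no writer counterpart
  audit.name <- audit.name (string -> string, writer required)
  audit.attempts <- audit.attempts (string -> int64, writer required)
  rule R3 violated at audit.attempts
  forward on Shipment therefore BREAKING (1)


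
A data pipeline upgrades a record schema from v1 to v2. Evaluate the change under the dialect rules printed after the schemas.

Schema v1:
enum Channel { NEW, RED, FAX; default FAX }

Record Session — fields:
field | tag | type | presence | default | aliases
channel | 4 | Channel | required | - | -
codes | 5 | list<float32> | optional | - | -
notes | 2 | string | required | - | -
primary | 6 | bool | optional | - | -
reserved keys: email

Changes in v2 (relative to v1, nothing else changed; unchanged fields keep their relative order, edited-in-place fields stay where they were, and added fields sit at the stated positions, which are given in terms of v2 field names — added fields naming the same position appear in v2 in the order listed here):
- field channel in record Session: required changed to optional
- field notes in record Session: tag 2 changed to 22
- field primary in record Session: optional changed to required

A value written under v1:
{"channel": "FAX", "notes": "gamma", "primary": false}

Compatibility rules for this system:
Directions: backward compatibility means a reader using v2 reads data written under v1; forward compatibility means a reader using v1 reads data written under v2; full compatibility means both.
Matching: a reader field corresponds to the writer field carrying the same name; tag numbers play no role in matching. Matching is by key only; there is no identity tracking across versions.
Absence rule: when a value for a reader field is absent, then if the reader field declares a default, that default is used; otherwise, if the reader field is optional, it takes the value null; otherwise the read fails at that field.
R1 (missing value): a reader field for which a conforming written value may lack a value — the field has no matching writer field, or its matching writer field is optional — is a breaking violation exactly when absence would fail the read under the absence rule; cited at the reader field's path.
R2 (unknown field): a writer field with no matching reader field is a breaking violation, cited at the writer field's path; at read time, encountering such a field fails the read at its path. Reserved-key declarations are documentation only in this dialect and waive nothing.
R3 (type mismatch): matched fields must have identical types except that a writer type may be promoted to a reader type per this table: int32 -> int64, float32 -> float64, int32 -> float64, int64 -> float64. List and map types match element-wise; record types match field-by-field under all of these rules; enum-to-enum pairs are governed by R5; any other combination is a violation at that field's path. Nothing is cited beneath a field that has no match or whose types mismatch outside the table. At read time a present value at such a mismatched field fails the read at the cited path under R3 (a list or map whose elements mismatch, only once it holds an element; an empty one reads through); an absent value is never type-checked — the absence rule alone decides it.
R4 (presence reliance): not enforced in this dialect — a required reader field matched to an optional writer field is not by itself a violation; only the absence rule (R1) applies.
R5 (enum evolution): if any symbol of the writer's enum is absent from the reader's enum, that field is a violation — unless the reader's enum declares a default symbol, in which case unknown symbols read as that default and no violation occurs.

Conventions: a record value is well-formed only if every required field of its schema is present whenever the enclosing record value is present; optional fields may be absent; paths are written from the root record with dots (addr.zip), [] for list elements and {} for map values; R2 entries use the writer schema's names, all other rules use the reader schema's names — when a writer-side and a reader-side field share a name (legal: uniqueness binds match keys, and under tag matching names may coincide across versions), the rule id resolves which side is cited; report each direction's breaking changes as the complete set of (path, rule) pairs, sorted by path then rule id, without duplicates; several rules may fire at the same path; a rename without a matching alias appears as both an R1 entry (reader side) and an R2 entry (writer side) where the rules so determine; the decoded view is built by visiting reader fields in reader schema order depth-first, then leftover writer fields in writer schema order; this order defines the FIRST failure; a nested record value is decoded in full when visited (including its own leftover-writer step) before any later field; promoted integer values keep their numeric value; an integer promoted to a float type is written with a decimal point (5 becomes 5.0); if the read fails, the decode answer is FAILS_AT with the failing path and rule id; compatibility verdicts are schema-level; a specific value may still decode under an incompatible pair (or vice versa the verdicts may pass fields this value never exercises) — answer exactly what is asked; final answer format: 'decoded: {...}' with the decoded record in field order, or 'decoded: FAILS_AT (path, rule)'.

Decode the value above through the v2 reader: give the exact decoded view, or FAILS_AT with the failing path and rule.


the writer's type comes first in each Session pair
decode walk for Session under reader schema v2:
  channel := "FAX"
  codes := null (missing; optional => null)
  notes := "gamma"
  primary := false
  => decoded: {"channel": "FAX", "codes": null, "notes": "gamma", "primary": false}
ruling out the remaining Session differences:
  field channel in record Session: required changed to optional -> matters for Session compatibility verdicts, not for this value's decode
  field notes in record Session: tag 2 changed to 22 -> no rule fires on it and the decoded Session view is identical with or without it
  field primary in record Session: optional changed to required -> matters for Session compatibility verdicts, not for this value's decode

decoded: {"channel": "FAX", "codes": null, "notes": "gamma", "primary": false}


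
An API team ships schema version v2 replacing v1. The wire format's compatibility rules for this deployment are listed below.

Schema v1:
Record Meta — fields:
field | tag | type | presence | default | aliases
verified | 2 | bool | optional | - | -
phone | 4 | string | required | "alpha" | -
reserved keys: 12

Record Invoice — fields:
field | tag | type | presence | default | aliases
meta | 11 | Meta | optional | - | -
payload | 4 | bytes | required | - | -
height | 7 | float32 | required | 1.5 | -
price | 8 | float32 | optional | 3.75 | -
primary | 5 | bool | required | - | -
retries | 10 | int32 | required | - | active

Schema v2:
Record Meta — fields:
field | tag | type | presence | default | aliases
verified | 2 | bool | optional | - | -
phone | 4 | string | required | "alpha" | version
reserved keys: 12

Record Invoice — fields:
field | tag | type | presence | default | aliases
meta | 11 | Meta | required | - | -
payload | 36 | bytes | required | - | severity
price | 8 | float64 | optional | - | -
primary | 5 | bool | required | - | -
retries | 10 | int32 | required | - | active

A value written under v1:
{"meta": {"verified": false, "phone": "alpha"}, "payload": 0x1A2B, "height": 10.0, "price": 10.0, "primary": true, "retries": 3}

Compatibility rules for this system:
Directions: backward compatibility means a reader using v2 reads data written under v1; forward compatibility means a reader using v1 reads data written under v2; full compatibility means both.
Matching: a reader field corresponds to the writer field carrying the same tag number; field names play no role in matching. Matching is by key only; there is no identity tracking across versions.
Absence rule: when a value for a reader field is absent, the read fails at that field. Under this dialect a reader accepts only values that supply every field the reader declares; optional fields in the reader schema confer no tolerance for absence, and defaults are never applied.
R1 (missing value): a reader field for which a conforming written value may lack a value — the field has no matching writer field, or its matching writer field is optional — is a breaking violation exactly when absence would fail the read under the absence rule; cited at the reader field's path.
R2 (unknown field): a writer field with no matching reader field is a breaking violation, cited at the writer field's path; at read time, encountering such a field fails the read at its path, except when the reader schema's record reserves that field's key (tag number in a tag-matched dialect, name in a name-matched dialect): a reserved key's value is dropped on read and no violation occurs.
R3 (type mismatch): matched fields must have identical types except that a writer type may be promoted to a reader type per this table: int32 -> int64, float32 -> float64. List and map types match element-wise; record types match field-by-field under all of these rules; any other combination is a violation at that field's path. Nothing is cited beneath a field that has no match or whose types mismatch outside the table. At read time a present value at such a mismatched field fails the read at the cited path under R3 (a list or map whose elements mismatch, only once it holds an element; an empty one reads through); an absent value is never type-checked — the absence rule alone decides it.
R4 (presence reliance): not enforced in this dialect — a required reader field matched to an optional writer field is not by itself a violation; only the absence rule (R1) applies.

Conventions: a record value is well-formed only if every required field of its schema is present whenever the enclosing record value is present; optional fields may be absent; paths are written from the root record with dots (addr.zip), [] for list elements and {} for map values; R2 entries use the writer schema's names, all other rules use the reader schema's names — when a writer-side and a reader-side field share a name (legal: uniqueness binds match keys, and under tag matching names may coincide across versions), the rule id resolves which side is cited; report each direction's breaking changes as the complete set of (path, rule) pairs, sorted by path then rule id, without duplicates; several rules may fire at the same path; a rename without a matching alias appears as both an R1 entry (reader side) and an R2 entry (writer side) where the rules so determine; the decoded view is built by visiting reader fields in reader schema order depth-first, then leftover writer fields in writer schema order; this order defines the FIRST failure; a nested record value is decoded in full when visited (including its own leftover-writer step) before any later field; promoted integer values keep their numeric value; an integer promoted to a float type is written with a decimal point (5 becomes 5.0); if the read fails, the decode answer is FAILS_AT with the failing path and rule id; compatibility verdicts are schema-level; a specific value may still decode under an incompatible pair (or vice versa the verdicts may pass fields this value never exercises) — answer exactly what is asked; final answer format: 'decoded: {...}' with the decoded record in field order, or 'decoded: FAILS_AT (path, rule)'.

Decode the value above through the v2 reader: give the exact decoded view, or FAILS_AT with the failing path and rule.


decoded: FAILS_AT (payload, R1)

in Invoice below, arrows point writer -> reader
decode (reader v2):
  meta.verified := false
  meta.phone := "alpha"
  read fails at payload under R1 (no fill)
  => FAILS_AT (payload, R1)
the other Invoice changes do not affect what is asked:
  removed field height from record Invoice -> a verdict-level change on Invoice — the shown value reads the same
  field meta in record Invoice: optional changed to required -> a verdict-level change on Invoice — the shown value reads the same
  field price in record Invoice: type float32 changed to float64 (its default is dropped) -> a verdict-level change on Invoice — the shown value reads the same


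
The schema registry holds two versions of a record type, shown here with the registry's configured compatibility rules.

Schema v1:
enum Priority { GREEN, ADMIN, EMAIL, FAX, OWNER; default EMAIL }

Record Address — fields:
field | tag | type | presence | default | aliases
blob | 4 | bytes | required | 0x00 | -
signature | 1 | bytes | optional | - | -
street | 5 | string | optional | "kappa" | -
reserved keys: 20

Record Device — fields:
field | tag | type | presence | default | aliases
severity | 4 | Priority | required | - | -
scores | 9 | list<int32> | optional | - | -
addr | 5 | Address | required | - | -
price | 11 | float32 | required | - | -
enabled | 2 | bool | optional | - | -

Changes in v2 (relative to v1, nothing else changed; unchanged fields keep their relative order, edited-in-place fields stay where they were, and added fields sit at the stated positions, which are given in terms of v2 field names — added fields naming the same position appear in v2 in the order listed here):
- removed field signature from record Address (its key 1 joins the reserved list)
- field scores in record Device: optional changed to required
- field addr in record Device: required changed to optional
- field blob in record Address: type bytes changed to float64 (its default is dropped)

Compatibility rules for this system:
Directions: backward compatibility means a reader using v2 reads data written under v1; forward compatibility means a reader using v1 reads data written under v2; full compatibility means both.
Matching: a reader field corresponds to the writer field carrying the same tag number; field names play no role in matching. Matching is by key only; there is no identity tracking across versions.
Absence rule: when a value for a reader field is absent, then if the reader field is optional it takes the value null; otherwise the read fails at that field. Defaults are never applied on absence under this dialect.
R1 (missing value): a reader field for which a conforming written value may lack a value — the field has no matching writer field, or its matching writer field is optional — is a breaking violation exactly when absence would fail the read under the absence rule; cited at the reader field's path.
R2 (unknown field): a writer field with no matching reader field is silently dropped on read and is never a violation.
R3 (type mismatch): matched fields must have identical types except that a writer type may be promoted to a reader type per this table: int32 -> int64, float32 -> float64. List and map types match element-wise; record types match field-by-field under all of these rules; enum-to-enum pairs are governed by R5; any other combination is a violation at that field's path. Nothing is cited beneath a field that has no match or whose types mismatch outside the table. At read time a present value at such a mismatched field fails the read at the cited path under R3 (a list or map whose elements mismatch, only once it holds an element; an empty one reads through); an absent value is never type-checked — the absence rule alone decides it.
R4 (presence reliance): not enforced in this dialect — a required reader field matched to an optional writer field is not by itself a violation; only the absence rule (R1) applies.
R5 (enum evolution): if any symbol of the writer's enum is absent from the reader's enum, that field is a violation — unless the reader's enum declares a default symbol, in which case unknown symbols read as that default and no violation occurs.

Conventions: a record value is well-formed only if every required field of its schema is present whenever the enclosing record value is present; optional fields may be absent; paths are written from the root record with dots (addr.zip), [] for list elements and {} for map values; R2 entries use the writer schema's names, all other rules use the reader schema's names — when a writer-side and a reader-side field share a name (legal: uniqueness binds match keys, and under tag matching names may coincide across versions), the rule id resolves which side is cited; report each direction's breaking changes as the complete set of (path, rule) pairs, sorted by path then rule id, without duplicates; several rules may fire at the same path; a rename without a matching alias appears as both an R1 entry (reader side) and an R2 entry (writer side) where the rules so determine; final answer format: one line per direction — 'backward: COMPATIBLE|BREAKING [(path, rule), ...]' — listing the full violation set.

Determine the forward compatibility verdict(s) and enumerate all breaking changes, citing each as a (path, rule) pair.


forward: BREAKING [(addr, R1), (addr.blob, R3)]

in Device below, arrows point writer -> reader
checking forward for Device: reader v1 against writer v2:
  writer required, Priority -> Priority: reader severity maps from writer severity
  writer required, list<int32> -> list<int32>: reader scores maps from writer scores
  writer optional, Address -> Address: reader addr maps from writer addr
  writer required, float32 -> float32: reader price maps from writer price
  writer optional, bool -> bool: reader enabled maps from writer enabled
  writer required, float64 -> bytes: reader addr.blob maps from writer addr.blob
  addr.signature: no writer-side match
  writer optional, string -> string: reader addr.street maps from writer addr.street
  rule R1 violated at addr
  rule R3 violated at addr.blob
  => forward: BREAKING (2)
diffs on Device not affecting the asked answer:
  removed field signature from record Address (its key 1 joins the reserved list) -> no rule fires on it in Device's dialect; the asked verdict holds
  field scores in record Device: optional changed to required -> matters only for Device's backward compatibility — outside the asked direction


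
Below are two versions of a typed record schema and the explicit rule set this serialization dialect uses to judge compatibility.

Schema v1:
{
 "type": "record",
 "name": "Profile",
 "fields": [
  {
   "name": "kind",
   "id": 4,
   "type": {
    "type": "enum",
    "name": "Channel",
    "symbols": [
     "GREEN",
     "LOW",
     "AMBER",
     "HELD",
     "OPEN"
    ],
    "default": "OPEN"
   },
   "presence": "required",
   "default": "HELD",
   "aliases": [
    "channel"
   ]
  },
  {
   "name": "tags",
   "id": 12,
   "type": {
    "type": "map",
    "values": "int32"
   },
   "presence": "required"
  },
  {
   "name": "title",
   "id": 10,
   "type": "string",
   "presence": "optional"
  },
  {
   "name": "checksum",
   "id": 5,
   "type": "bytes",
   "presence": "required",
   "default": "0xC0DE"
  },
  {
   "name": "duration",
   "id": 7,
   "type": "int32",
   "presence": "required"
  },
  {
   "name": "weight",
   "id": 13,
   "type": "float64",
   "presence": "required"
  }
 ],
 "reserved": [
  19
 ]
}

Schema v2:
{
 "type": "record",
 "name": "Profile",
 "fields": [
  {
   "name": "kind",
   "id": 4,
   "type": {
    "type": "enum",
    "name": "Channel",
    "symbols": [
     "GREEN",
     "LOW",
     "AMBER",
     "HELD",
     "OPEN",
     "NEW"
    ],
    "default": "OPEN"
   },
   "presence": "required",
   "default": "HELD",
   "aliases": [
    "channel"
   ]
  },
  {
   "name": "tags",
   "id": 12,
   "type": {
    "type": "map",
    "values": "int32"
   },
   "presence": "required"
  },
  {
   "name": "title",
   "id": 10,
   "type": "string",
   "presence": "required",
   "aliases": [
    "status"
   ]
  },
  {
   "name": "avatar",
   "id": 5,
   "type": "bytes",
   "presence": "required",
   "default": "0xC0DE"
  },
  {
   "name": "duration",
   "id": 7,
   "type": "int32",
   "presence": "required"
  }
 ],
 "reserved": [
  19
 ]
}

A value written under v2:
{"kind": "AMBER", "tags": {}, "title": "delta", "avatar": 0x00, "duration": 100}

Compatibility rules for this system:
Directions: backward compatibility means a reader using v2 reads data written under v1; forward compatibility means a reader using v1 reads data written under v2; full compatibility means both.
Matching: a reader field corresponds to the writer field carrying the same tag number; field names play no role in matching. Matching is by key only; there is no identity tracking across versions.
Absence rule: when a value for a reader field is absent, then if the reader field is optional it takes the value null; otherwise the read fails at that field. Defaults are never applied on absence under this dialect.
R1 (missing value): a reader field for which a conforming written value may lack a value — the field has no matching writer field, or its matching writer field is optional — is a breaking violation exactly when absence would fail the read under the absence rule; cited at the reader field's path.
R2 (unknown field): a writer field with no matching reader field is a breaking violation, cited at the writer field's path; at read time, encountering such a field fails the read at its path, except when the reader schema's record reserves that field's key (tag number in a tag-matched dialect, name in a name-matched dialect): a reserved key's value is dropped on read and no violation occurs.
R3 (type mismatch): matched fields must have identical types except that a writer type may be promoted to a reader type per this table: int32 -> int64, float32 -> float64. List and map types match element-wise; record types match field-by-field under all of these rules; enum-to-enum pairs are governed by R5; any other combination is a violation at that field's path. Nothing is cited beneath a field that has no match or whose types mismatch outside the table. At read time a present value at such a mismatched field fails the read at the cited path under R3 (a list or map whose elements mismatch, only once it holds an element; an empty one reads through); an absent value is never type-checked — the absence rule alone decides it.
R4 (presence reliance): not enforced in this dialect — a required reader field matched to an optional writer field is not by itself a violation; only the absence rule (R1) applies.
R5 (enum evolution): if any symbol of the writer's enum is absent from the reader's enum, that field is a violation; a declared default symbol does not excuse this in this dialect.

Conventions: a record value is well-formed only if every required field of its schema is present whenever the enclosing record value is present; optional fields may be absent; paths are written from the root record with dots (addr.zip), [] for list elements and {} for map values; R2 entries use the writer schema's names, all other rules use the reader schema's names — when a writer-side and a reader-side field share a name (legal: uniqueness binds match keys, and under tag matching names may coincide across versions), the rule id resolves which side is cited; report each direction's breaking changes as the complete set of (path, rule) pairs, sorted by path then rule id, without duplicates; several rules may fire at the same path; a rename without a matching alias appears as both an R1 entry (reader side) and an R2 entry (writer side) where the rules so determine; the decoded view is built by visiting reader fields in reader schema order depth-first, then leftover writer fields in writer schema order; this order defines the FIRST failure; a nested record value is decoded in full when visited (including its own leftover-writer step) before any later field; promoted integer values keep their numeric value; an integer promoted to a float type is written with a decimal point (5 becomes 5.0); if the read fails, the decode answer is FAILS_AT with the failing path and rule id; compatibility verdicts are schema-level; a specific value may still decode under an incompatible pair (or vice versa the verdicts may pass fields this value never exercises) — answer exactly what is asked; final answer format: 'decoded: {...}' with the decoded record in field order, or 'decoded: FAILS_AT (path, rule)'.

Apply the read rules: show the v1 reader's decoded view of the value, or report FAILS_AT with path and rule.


decoded: FAILS_AT (weight, R1)

arrows below run writer -> reader for Profile
decode walk for Profile under reader schema v1:
  kind := "AMBER"
  tags := {}
  title := "delta"
  checksum := 0x00 (from writer avatar)
  duration := 100
  read fails at weight under R1 (no fill)
  => FAILS_AT (weight, R1)
diffs on Profile not affecting the asked answer:
  field title in record Profile: optional changed to required -> matters for Profile compatibility verdicts, not for this value's decode
  enum Channel (field kind in record Profile): symbol NEW added -> matters for Profile compatibility verdicts, not for this value's decode
  renamed field checksum to avatar in record Profile -> inert under this dialect — no rule fires on Profile and the result does not move


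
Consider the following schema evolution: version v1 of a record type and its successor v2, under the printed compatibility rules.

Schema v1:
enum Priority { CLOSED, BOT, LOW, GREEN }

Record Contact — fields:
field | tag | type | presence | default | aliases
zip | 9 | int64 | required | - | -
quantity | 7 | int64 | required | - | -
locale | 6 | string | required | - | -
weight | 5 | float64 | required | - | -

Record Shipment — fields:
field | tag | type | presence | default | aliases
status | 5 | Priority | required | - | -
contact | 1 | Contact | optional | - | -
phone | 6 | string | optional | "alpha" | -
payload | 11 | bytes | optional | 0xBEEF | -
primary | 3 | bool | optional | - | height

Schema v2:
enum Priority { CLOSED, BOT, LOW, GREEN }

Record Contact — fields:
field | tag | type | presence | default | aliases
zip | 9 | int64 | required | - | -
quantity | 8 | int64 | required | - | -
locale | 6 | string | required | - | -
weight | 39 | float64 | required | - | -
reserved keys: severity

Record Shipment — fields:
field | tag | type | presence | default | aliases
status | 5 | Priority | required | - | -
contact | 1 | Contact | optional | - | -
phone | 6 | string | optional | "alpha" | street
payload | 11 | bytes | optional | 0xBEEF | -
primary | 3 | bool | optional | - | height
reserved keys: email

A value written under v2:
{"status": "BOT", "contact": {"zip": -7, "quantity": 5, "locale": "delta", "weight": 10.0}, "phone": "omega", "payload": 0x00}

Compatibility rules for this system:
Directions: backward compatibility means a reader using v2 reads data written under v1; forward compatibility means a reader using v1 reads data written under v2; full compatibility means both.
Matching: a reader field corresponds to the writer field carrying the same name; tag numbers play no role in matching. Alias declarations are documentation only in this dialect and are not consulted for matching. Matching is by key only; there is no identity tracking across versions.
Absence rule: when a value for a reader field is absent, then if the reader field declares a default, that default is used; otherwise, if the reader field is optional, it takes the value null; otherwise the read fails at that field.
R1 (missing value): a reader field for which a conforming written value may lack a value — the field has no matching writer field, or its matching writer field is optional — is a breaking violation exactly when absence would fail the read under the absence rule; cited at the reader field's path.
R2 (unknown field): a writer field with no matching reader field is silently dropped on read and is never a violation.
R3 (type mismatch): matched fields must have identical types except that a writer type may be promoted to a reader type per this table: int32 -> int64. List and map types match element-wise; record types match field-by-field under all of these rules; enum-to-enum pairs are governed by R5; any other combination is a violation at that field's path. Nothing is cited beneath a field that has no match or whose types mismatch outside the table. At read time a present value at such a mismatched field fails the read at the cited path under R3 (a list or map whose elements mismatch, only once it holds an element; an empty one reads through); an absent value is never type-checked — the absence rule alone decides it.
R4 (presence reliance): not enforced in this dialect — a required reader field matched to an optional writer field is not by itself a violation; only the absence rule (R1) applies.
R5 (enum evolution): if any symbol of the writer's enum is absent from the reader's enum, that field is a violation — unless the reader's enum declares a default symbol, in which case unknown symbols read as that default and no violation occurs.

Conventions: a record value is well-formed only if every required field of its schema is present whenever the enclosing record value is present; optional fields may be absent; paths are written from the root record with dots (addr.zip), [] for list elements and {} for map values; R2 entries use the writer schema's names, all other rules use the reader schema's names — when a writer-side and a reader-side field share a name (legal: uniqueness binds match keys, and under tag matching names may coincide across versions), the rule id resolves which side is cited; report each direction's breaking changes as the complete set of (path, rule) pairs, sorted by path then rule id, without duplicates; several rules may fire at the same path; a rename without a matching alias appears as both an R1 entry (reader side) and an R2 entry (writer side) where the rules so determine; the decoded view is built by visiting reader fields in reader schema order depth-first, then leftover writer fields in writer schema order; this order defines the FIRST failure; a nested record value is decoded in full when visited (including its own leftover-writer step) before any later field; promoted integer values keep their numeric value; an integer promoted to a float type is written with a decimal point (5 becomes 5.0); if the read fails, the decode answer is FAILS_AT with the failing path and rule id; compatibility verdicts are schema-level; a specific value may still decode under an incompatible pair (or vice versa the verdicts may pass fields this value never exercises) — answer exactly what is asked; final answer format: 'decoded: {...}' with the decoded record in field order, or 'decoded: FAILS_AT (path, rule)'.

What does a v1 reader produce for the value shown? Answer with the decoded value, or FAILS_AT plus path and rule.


decoded: {"status": "BOT", "contact": {"zip": -7, "quantity": 5, "locale": "delta", "weight": 10.0}, "phone": "omega", "payload": 0x00, "primary": null}

the writer's type comes first in each Shipment pair
decode walk for Shipment under reader schema v1:
  status := "BOT"
  contact.zip := -7
  contact.quantity := 5
  contact.locale := "delta"
  contact.weight := 10.0
  phone := "omega"
  payload := 0x00
  primary := null (not supplied -> null)
  => decoded: {"status": "BOT", "contact": {"zip": -7, "quantity": 5, "locale": "delta", "weight": 10.0}, "phone": "omega", "payload": 0x00, "primary": null}
ruling out the remaining Shipment differences:
  field weight in record Contact: tag 5 changed to 39 -> fires no rule on Shipment under this dialect and leaves the result unchanged
  field quantity in record Contact: tag 7 changed to 8 -> fires no rule on Shipment under this dialect and leaves the result unchanged
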